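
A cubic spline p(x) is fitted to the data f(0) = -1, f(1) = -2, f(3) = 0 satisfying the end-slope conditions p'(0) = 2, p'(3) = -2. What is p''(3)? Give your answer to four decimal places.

-7.8333

Write m_i for p''(x_i). With h_i = 1, 2 and divided differences Δ_i = -1, 1, the continuity of p' gives the tridiagonal system
  1·m_0 + 6·m_1 + 2·m_2 = 6(Δ_1 - Δ_0) = 12
Clamped end conditions give two more equations: 2h_0·m_0 + h_0·m_1 = 6(Δ_0 - p'(0)) = -18 and h_1·m_1 + 2h_1·m_2 = 6(p'(3) - Δ_1) = -18.
Solving: m_0 = -37/3, m_1 = 20/3, m_2 = -47/6.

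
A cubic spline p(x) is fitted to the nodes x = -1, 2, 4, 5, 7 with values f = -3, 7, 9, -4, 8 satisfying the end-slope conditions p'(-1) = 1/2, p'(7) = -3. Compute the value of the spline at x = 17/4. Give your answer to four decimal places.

5.5887

Put m_i = p'' at the i-th knot. Here h = (3, 2, 1, 2) and Δ = (10/3, 1, -13, 6), so the interior equations h_(i-1)·m_(i-1) + 2(h_(i-1)+h_i)·m_i + h_i·m_(i+1) = 6(Δ_i − Δ_(i-1)) read
  3·m_0 + 10·m_1 + 2·m_2 = 6(Δ_1 - Δ_0) = -14
  2·m_1 + 6·m_2 + 1·m_3 = 6(Δ_2 - Δ_1) = -84
  1·m_2 + 6·m_3 + 2·m_4 = 6(Δ_3 - Δ_2) = 114
Clamped end conditions give two more equations: 2h_0·m_0 + h_0·m_1 = 6(Δ_0 - p'(-1)) = 17 and h_3·m_3 + 2h_3·m_4 = 6(p'(7) - Δ_3) = -54.
Solving: m_0 = 814/453, m_1 = 313/151, m_2 = -3029/151, m_3 = 4864/151, m_4 = -8941/302.
On [4, 5], p(x) = 9 - 1764/151·(x - 4) - 3029/302·(x - 4)² + 2631/302·(x - 4)³.
With (x - 4) = 1/4: p(17/4) = 108019/19328.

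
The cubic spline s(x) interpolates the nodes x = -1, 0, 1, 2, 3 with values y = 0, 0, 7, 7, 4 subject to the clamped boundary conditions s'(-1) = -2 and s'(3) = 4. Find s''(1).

Let σ_i = s''(x_i). Step sizes h_i = 1, 1, 1, 1; slopes of the chords Δ_i = (y_(i+1) - y_i)/h_i = 0, 7, 0, -3.
  1·σ_0 + 4·σ_1 + 1·σ_2 = 6(Δ_1 - Δ_0) = 42
  1·σ_1 + 4·σ_2 + 1·σ_3 = 6(Δ_2 - Δ_1) = -42
  1·σ_2 + 4·σ_3 + 1·σ_4 = 6(Δ_3 - Δ_2) = -18
Clamped end conditions give two more equations: 2h_0·σ_0 + h_0·σ_1 = 6(Δ_0 - s'(-1)) = 12 and h_3·σ_3 + 2h_3·σ_4 = 6(s'(3) - Δ_3) = 42.
Solving the tridiagonal system: σ_0 = -6/7, σ_1 = 96/7, σ_2 = -12, σ_3 = -54/7, σ_4 = 174/7.

-12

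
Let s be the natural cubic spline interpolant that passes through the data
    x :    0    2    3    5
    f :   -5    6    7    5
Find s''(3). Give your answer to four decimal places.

-1.2857

With σ_i denoting the second derivative at x_i, h_i = 2, 1, 2, and Δ_i = (y_(i+1) − y_i)/h_i = 11/2, 1, -1:
  2·σ_0 + 6·σ_1 + 1·σ_2 = 6(Δ_1 - Δ_0) = -27
  1·σ_1 + 6·σ_2 + 2·σ_3 = 6(Δ_2 - Δ_1) = -12
Natural end conditions: σ_0 = σ_3 = 0.
Solving: σ_0 = 0, σ_1 = -30/7, σ_2 = -9/7, σ_3 = 0.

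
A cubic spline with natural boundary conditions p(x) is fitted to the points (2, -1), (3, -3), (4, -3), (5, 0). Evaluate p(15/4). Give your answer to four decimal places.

Put M_i = p'' at the i-th knot. Here h = (1, 1, 1) and Δ = (-2, 0, 3), so the interior equations h_(i-1)·M_(i-1) + 2(h_(i-1)+h_i)·M_i + h_i·M_(i+1) = 6(Δ_i − Δ_(i-1)) read
  1·M_0 + 4·M_1 + 1·M_2 = 6(Δ_1 - Δ_0) = 12
  1·M_1 + 4·M_2 + 1·M_3 = 6(Δ_2 - Δ_1) = 18
Natural end conditions: M_0 = M_3 = 0.
Solving: M_0 = 0, M_1 = 2, M_2 = 4, M_3 = 0.
On [3, 4], p(x) = -3 - 4/3·(x - 3) + 1·(x - 3)² + 1/3·(x - 3)³.
With (x - 3) = 3/4: p(15/4) = -211/64.

-3.2969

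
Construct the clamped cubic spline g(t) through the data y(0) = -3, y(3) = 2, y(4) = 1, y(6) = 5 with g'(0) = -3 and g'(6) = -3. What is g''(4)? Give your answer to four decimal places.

7.7619

With M_i denoting the second derivative at x_i, h_i = 3, 1, 2, and Δ_i = (y_(i+1) − y_i)/h_i = 5/3, -1, 2:
  3·M_0 + 8·M_1 + 1·M_2 = 6(Δ_1 - Δ_0) = -16
  1·M_1 + 6·M_2 + 2·M_3 = 6(Δ_2 - Δ_1) = 18
Clamped end conditions give two more equations: 2h_0·M_0 + h_0·M_1 = 6(Δ_0 - g'(0)) = 28 and h_2·M_2 + 2h_2·M_3 = 6(g'(6) - Δ_2) = -30.
Solving: M_0 = 53/7, M_1 = -122/21, M_2 = 163/21, M_3 = -239/21.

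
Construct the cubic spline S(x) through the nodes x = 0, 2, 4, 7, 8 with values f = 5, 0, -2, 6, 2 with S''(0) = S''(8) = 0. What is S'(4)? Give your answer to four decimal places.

With σ_i denoting the second derivative at x_i, h_i = 2, 2, 3, 1, and Δ_i = (y_(i+1) − y_i)/h_i = -5/2, -1, 8/3, -4:
  2·σ_0 + 8·σ_1 + 2·σ_2 = 6(Δ_1 - Δ_0) = 9
  2·σ_1 + 10·σ_2 + 3·σ_3 = 6(Δ_2 - Δ_1) = 22
  3·σ_2 + 8·σ_3 + 1·σ_4 = 6(Δ_3 - Δ_2) = -40
Natural end conditions: σ_0 = σ_4 = 0.
Solving: σ_0 = 0, σ_1 = 47/536, σ_2 = 278/67, σ_3 = -1757/268, σ_4 = 0.
On [4, 7], S'(x) = b_2 + 2c_2·(x - 4) + 3d_2·(x - 4)² with b_2 = Δ_2 - h_2(2σ_2 + σ_3)/6 = 2887/1608, c_2 = σ_2/2 = 139/67, d_2 = (σ_3 - σ_2)/(6h_2) = -2869/4824. So S'(4) = 2887/1608.

1.7954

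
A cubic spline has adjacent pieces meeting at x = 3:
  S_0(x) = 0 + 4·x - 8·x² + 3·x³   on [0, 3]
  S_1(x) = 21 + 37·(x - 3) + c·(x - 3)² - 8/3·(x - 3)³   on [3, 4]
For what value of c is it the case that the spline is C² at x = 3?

S_0''(x) = -16 + 18·x, so S_0''(3) = 38. On the right, S_1''(3) = 2c, so c = 19.

19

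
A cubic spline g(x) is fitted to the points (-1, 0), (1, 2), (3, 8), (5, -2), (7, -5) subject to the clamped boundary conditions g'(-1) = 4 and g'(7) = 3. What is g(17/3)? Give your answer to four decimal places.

-4.8386

Write M_i for g''(x_i). With h_i = 2, 2, 2, 2 and divided differences Δ_i = 1, 3, -5, -3/2, the continuity of g' gives the tridiagonal system
  2·M_0 + 8·M_1 + 2·M_2 = 6(Δ_1 - Δ_0) = 12
  2·M_1 + 8·M_2 + 2·M_3 = 6(Δ_2 - Δ_1) = -48
  2·M_2 + 8·M_3 + 2·M_4 = 6(Δ_3 - Δ_2) = 21
Clamped end conditions give two more equations: 2h_0·M_0 + h_0·M_1 = 6(Δ_0 - g'(-1)) = -18 and h_3·M_3 + 2h_3·M_4 = 6(g'(7) - Δ_3) = 27.
Solving: M_0 = -803/112, M_1 = 299/56, M_2 = -131/16, M_3 = 191/56, M_4 = 565/112.
On [5, 7], g(x) = -2 - 611/112·(x - 5) + 191/112·(x - 5)² + 61/448·(x - 5)³.
With (x - 5) = 2/3: g(17/3) = -1829/378.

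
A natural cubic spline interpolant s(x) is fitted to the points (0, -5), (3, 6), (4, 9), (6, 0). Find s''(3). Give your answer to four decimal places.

0.4468

Let M_i = s''(x_i). Step sizes h_i = 3, 1, 2; slopes of the chords Δ_i = (y_(i+1) - y_i)/h_i = 11/3, 3, -9/2.
  3·M_0 + 8·M_1 + 1·M_2 = 6(Δ_1 - Δ_0) = -4
  1·M_1 + 6·M_2 + 2·M_3 = 6(Δ_2 - Δ_1) = -45
Natural end conditions: M_0 = M_3 = 0.
Solving the tridiagonal system: M_0 = 0, M_1 = 21/47, M_2 = -356/47, M_3 = 0.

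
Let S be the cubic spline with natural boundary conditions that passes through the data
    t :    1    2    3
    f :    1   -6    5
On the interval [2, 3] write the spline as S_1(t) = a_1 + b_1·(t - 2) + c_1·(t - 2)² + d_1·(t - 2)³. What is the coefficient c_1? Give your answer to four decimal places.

13.5000

Let m_i = S''(x_i). Step sizes h_i = 1, 1; slopes of the chords Δ_i = (y_(i+1) - y_i)/h_i = -7, 11.
  1·m_0 + 4·m_1 + 1·m_2 = 6(Δ_1 - Δ_0) = 108
Natural end conditions: m_0 = m_2 = 0.
Solving: m_0 = 0, m_1 = 27, m_2 = 0.
On [2, 3], with S_1(t) = a_1 + b_1·(t - 2) + c_1·(t - 2)² + d_1·(t - 2)³: c_1 = m_1/2 = 27/2, d_1 = (m_2 - m_1)/(6h_1) = -9/2, b_1 = Δ_1 - h_1(2m_1 + m_2)/6 = 2.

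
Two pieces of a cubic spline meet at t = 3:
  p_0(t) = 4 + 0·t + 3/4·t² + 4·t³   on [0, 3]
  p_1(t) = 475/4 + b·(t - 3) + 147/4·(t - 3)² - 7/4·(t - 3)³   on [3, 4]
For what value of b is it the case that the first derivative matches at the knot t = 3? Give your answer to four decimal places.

p_0'(t) = 0 + 3/2·t + 12·t², so p_0'(3) = 225/2. On the right, p_1'(3) = b, so b = 225/2.

112.5000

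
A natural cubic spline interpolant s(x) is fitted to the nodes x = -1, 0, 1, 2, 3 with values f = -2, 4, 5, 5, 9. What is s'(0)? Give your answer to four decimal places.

Put σ_i = s'' at the i-th knot. Here h = (1, 1, 1, 1) and Δ = (6, 1, 0, 4), so the interior equations h_(i-1)·σ_(i-1) + 2(h_(i-1)+h_i)·σ_i + h_i·σ_(i+1) = 6(Δ_i − Δ_(i-1)) read
  1·σ_0 + 4·σ_1 + 1·σ_2 = 6(Δ_1 - Δ_0) = -30
  1·σ_1 + 4·σ_2 + 1·σ_3 = 6(Δ_2 - Δ_1) = -6
  1·σ_2 + 4·σ_3 + 1·σ_4 = 6(Δ_3 - Δ_2) = 24
Natural end conditions: σ_0 = σ_4 = 0.
Solving the tridiagonal system: σ_0 = 0, σ_1 = -201/28, σ_2 = -9/7, σ_3 = 177/28, σ_4 = 0.
On [0, 1], s'(x) = b_1 + 2c_1·x + 3d_1·x² with b_1 = Δ_1 - h_1(2σ_1 + σ_2)/6 = 101/28, c_1 = σ_1/2 = -201/56, d_1 = (σ_2 - σ_1)/(6h_1) = 55/56. So s'(0) = 101/28.

3.6071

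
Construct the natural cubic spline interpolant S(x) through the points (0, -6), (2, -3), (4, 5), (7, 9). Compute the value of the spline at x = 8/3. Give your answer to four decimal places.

-0.5140

Put m_i = S'' at the i-th knot. Here h = (2, 2, 3) and Δ = (3/2, 4, 4/3), so the interior equations h_(i-1)·m_(i-1) + 2(h_(i-1)+h_i)·m_i + h_i·m_(i+1) = 6(Δ_i − Δ_(i-1)) read
  2·m_0 + 8·m_1 + 2·m_2 = 6(Δ_1 - Δ_0) = 15
  2·m_1 + 10·m_2 + 3·m_3 = 6(Δ_2 - Δ_1) = -16
Natural end conditions: m_0 = m_3 = 0.
Solving the tridiagonal system: m_0 = 0, m_1 = 91/38, m_2 = -79/38, m_3 = 0.
On [2, 4], S(x) = -3 + 353/114·(x - 2) + 91/76·(x - 2)² - 85/228·(x - 2)³.
With (x - 2) = 2/3: S(8/3) = -791/1539.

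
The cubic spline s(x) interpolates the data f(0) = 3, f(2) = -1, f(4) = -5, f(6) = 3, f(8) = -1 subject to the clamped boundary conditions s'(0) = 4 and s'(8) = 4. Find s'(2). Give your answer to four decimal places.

-4.6786

Let M_i = s''(x_i). Step sizes h_i = 2, 2, 2, 2; slopes of the chords Δ_i = (y_(i+1) - y_i)/h_i = -2, -2, 4, -2.
  2·M_0 + 8·M_1 + 2·M_2 = 6(Δ_1 - Δ_0) = 0
  2·M_1 + 8·M_2 + 2·M_3 = 6(Δ_2 - Δ_1) = 36
  2·M_2 + 8·M_3 + 2·M_4 = 6(Δ_3 - Δ_2) = -36
Clamped end conditions give two more equations: 2h_0·M_0 + h_0·M_1 = 6(Δ_0 - s'(0)) = -36 and h_3·M_3 + 2h_3·M_4 = 6(s'(8) - Δ_3) = 36.
Hence M_0 = -261/28, M_1 = 9/14, M_2 = 27/4, M_3 = -135/14, M_4 = 387/28.
On [2, 4], s'(x) = b_1 + 2c_1·(x - 2) + 3d_1·(x - 2)² with b_1 = Δ_1 - h_1(2M_1 + M_2)/6 = -131/28, c_1 = M_1/2 = 9/28, d_1 = (M_2 - M_1)/(6h_1) = 57/112. So s'(2) = -131/28.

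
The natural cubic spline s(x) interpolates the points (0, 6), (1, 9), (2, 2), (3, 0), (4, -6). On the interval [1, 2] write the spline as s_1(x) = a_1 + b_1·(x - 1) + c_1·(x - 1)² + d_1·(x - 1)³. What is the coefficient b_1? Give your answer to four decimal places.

Let σ_i = s''(x_i). Step sizes h_i = 1, 1, 1, 1; slopes of the chords Δ_i = (y_(i+1) - y_i)/h_i = 3, -7, -2, -6.
  1·σ_0 + 4·σ_1 + 1·σ_2 = 6(Δ_1 - Δ_0) = -60
  1·σ_1 + 4·σ_2 + 1·σ_3 = 6(Δ_2 - Δ_1) = 30
  1·σ_2 + 4·σ_3 + 1·σ_4 = 6(Δ_3 - Δ_2) = -24
Natural end conditions: σ_0 = σ_4 = 0.
Solving: σ_0 = 0, σ_1 = -261/14, σ_2 = 102/7, σ_3 = -135/14, σ_4 = 0.
On [1, 2], with s_1(x) = a_1 + b_1·(x - 1) + c_1·(x - 1)² + d_1·(x - 1)³: c_1 = σ_1/2 = -261/28, d_1 = (σ_2 - σ_1)/(6h_1) = 155/28, b_1 = Δ_1 - h_1(2σ_1 + σ_2)/6 = -45/14.

-3.2143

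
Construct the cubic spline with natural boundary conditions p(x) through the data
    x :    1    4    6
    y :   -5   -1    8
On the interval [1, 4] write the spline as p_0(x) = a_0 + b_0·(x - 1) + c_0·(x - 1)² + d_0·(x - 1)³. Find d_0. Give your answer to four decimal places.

Put M_i = p'' at the i-th knot. Here h = (3, 2) and Δ = (4/3, 9/2), so the interior equations h_(i-1)·M_(i-1) + 2(h_(i-1)+h_i)·M_i + h_i·M_(i+1) = 6(Δ_i − Δ_(i-1)) read
  3·M_0 + 10·M_1 + 2·M_2 = 6(Δ_1 - Δ_0) = 19
Natural end conditions: M_0 = M_2 = 0.
Forward elimination and back-substitution give M_0 = 0, M_1 = 19/10, M_2 = 0.
On [1, 4], with p_0(x) = a_0 + b_0·(x - 1) + c_0·(x - 1)² + d_0·(x - 1)³: c_0 = M_0/2 = 0, d_0 = (M_1 - M_0)/(6h_0) = 19/180, b_0 = Δ_0 - h_0(2M_0 + M_1)/6 = 23/60.

0.1056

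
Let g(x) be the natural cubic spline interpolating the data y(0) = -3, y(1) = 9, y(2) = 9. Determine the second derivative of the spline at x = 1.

Write m_i for g''(x_i). With h_i = 1, 1 and divided differences Δ_i = 12, 0, the continuity of g' gives the tridiagonal system
  1·m_0 + 4·m_1 + 1·m_2 = 6(Δ_1 - Δ_0) = -72
Natural end conditions: m_0 = m_2 = 0.
Forward elimination and back-substitution give m_0 = 0, m_1 = -18, m_2 = 0.

-18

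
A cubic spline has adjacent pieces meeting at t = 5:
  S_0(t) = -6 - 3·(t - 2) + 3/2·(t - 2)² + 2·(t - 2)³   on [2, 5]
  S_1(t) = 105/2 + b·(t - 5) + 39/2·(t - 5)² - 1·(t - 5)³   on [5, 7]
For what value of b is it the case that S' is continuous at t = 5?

S_0'(t) = -3 + 3·(t - 2) + 6·(t - 2)², so S_0'(5) = 60. On the right, S_1'(5) = b, so b = 60.

60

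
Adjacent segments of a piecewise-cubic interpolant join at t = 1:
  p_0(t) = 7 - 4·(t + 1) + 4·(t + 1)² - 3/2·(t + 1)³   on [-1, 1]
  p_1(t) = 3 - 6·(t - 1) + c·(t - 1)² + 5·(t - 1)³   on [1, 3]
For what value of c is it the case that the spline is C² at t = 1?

p_0''(t) = 8 - 9·(t + 1), so p_0''(1) = -10. On the right, p_1''(1) = 2c, so c = -5.

-5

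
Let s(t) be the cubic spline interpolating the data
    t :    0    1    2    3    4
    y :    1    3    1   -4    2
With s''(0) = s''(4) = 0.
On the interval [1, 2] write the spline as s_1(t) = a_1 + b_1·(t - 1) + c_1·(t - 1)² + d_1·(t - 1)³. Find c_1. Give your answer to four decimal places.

Let M_i = s''(x_i). Step sizes h_i = 1, 1, 1, 1; slopes of the chords Δ_i = (y_(i+1) - y_i)/h_i = 2, -2, -5, 6.
  1·M_0 + 4·M_1 + 1·M_2 = 6(Δ_1 - Δ_0) = -24
  1·M_1 + 4·M_2 + 1·M_3 = 6(Δ_2 - Δ_1) = -18
  1·M_2 + 4·M_3 + 1·M_4 = 6(Δ_3 - Δ_2) = 66
Natural end conditions: M_0 = M_4 = 0.
Hence M_0 = 0, M_1 = -111/28, M_2 = -57/7, M_3 = 519/28, M_4 = 0.
On [1, 2], with s_1(t) = a_1 + b_1·(t - 1) + c_1·(t - 1)² + d_1·(t - 1)³: c_1 = M_1/2 = -111/56, d_1 = (M_2 - M_1)/(6h_1) = -39/56, b_1 = Δ_1 - h_1(2M_1 + M_2)/6 = 19/28.

-1.9821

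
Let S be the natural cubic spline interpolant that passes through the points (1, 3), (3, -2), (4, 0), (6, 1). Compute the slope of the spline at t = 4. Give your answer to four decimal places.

2.0429

With M_i denoting the second derivative at x_i, h_i = 2, 1, 2, and Δ_i = (y_(i+1) − y_i)/h_i = -5/2, 2, 1/2:
  2·M_0 + 6·M_1 + 1·M_2 = 6(Δ_1 - Δ_0) = 27
  1·M_1 + 6·M_2 + 2·M_3 = 6(Δ_2 - Δ_1) = -9
Natural end conditions: M_0 = M_3 = 0.
Hence M_0 = 0, M_1 = 171/35, M_2 = -81/35, M_3 = 0.
On [4, 6], S'(t) = b_2 + 2c_2·(t - 4) + 3d_2·(t - 4)² with b_2 = Δ_2 - h_2(2M_2 + M_3)/6 = 143/70, c_2 = M_2/2 = -81/70, d_2 = (M_3 - M_2)/(6h_2) = 27/140. So S'(4) = 143/70.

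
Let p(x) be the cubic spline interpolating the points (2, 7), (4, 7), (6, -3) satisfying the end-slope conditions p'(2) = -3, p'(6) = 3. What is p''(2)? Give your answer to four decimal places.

9.7500

Write M_i for p''(x_i). With h_i = 2, 2 and divided differences Δ_i = 0, -5, the continuity of p' gives the tridiagonal system
  2·M_0 + 8·M_1 + 2·M_2 = 6(Δ_1 - Δ_0) = -30
Clamped end conditions give two more equations: 2h_0·M_0 + h_0·M_1 = 6(Δ_0 - p'(2)) = 18 and h_1·M_1 + 2h_1·M_2 = 6(p'(6) - Δ_1) = 48.
Hence M_0 = 39/4, M_1 = -21/2, M_2 = 69/4.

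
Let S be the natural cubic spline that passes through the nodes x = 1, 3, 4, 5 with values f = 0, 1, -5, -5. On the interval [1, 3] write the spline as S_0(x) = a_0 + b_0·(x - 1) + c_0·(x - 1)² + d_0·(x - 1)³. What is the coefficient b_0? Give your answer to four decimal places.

3.2826

Put σ_i = S'' at the i-th knot. Here h = (2, 1, 1) and Δ = (1/2, -6, 0), so the interior equations h_(i-1)·σ_(i-1) + 2(h_(i-1)+h_i)·σ_i + h_i·σ_(i+1) = 6(Δ_i − Δ_(i-1)) read
  2·σ_0 + 6·σ_1 + 1·σ_2 = 6(Δ_1 - Δ_0) = -39
  1·σ_1 + 4·σ_2 + 1·σ_3 = 6(Δ_2 - Δ_1) = 36
Natural end conditions: σ_0 = σ_3 = 0.
Forward elimination and back-substitution give σ_0 = 0, σ_1 = -192/23, σ_2 = 255/23, σ_3 = 0.
On [1, 3], with S_0(x) = a_0 + b_0·(x - 1) + c_0·(x - 1)² + d_0·(x - 1)³: c_0 = σ_0/2 = 0, d_0 = (σ_1 - σ_0)/(6h_0) = -16/23, b_0 = Δ_0 - h_0(2σ_0 + σ_1)/6 = 151/46.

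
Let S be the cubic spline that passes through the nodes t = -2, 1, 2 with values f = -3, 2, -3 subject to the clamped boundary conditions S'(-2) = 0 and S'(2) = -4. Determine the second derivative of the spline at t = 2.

Put M_i = S'' at the i-th knot. Here h = (3, 1) and Δ = (5/3, -5), so the interior equations h_(i-1)·M_(i-1) + 2(h_(i-1)+h_i)·M_i + h_i·M_(i+1) = 6(Δ_i − Δ_(i-1)) read
  3·M_0 + 8·M_1 + 1·M_2 = 6(Δ_1 - Δ_0) = -40
Clamped end conditions give two more equations: 2h_0·M_0 + h_0·M_1 = 6(Δ_0 - S'(-2)) = 10 and h_1·M_1 + 2h_1·M_2 = 6(S'(2) - Δ_1) = 6.
Forward elimination and back-substitution give M_0 = 17/3, M_1 = -8, M_2 = 7.

7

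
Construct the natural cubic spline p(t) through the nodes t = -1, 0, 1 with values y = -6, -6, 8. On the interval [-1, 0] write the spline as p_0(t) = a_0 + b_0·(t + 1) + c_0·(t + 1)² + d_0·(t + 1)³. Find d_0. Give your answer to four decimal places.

3.5000

Write M_i for p''(x_i). With h_i = 1, 1 and divided differences Δ_i = 0, 14, the continuity of p' gives the tridiagonal system
  1·M_0 + 4·M_1 + 1·M_2 = 6(Δ_1 - Δ_0) = 84
Natural end conditions: M_0 = M_2 = 0.
Forward elimination and back-substitution give M_0 = 0, M_1 = 21, M_2 = 0.
On [-1, 0], with p_0(t) = a_0 + b_0·(t + 1) + c_0·(t + 1)² + d_0·(t + 1)³: c_0 = M_0/2 = 0, d_0 = (M_1 - M_0)/(6h_0) = 7/2, b_0 = Δ_0 - h_0(2M_0 + M_1)/6 = -7/2.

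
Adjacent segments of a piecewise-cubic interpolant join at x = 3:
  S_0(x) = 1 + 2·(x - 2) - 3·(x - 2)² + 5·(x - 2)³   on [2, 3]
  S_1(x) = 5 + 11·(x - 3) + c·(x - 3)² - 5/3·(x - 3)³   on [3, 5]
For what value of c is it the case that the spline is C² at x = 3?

S_0''(x) = -6 + 30·(x - 2), so S_0''(3) = 24. On the right, S_1''(3) = 2c, so c = 12.

12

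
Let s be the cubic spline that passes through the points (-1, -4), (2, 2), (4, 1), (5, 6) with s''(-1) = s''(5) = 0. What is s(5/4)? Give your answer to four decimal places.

1.8711

Write M_i for s''(x_i). With h_i = 3, 2, 1 and divided differences Δ_i = 2, -1/2, 5, the continuity of s' gives the tridiagonal system
  3·M_0 + 10·M_1 + 2·M_2 = 6(Δ_1 - Δ_0) = -15
  2·M_1 + 6·M_2 + 1·M_3 = 6(Δ_2 - Δ_1) = 33
Natural end conditions: M_0 = M_3 = 0.
Forward elimination and back-substitution give M_0 = 0, M_1 = -39/14, M_2 = 45/7, M_3 = 0.
On [-1, 2], s(t) = -4 + 95/28·(t + 1) + 0·(t + 1)² - 13/84·(t + 1)³.
With (t + 1) = 9/4: s(5/4) = 479/256.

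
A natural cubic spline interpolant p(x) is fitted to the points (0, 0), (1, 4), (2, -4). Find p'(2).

With M_i denoting the second derivative at x_i, h_i = 1, 1, and Δ_i = (y_(i+1) − y_i)/h_i = 4, -8:
  1·M_0 + 4·M_1 + 1·M_2 = 6(Δ_1 - Δ_0) = -72
Natural end conditions: M_0 = M_2 = 0.
Solving: M_0 = 0, M_1 = -18, M_2 = 0.
On [1, 2], p'(x) = b_1 + 2c_1·(x - 1) + 3d_1·(x - 1)² with b_1 = Δ_1 - h_1(2M_1 + M_2)/6 = -2, c_1 = M_1/2 = -9, d_1 = (M_2 - M_1)/(6h_1) = 3. So p'(2) = -11.

-11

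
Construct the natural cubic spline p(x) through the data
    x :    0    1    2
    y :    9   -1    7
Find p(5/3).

3

Write M_i for p''(x_i). With h_i = 1, 1 and divided differences Δ_i = -10, 8, the continuity of p' gives the tridiagonal system
  1·M_0 + 4·M_1 + 1·M_2 = 6(Δ_1 - Δ_0) = 108
Natural end conditions: M_0 = M_2 = 0.
Solving: M_0 = 0, M_1 = 27, M_2 = 0.
On [1, 2], p(x) = -1 - 1·(x - 1) + 27/2·(x - 1)² - 9/2·(x - 1)³.
With (x - 1) = 2/3: p(5/3) = 3.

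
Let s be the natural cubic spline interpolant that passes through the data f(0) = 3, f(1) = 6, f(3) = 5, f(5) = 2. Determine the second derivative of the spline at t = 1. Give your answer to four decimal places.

Put M_i = s'' at the i-th knot. Here h = (1, 2, 2) and Δ = (3, -1/2, -3/2), so the interior equations h_(i-1)·M_(i-1) + 2(h_(i-1)+h_i)·M_i + h_i·M_(i+1) = 6(Δ_i − Δ_(i-1)) read
  1·M_0 + 6·M_1 + 2·M_2 = 6(Δ_1 - Δ_0) = -21
  2·M_1 + 8·M_2 + 2·M_3 = 6(Δ_2 - Δ_1) = -6
Natural end conditions: M_0 = M_3 = 0.
Hence M_0 = 0, M_1 = -39/11, M_2 = 3/22, M_3 = 0.

-3.5455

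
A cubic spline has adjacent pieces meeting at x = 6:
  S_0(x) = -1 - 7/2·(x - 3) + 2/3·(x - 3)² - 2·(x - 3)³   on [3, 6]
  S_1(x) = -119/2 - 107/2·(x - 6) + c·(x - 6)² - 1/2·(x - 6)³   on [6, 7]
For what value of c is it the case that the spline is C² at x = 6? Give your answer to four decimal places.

-17.3333

S_0''(x) = 4/3 - 12·(x - 3), so S_0''(6) = -104/3. On the right, S_1''(6) = 2c, so c = -52/3.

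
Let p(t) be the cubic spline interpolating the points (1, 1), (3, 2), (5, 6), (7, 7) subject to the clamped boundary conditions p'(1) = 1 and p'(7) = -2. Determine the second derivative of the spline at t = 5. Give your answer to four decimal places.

-0.7000

With M_i denoting the second derivative at x_i, h_i = 2, 2, 2, and Δ_i = (y_(i+1) − y_i)/h_i = 1/2, 2, 1/2:
  2·M_0 + 8·M_1 + 2·M_2 = 6(Δ_1 - Δ_0) = 9
  2·M_1 + 8·M_2 + 2·M_3 = 6(Δ_2 - Δ_1) = -9
Clamped end conditions give two more equations: 2h_0·M_0 + h_0·M_1 = 6(Δ_0 - p'(1)) = -3 and h_2·M_2 + 2h_2·M_3 = 6(p'(7) - Δ_2) = -15.
Forward elimination and back-substitution give M_0 = -8/5, M_1 = 17/10, M_2 = -7/10, M_3 = -17/5.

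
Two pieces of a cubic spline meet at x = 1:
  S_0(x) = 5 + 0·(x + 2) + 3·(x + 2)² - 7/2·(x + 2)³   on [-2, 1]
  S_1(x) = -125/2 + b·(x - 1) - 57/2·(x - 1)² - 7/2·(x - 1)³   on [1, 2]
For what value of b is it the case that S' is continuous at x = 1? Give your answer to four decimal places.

-76.5000

S_0'(x) = 0 + 6·(x + 2) - 21/2·(x + 2)², so S_0'(1) = -153/2. On the right, S_1'(1) = b, so b = -153/2.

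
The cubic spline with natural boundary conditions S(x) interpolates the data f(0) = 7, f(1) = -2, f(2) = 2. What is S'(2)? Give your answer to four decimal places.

7.2500

Let σ_i = S''(x_i). Step sizes h_i = 1, 1; slopes of the chords Δ_i = (y_(i+1) - y_i)/h_i = -9, 4.
  1·σ_0 + 4·σ_1 + 1·σ_2 = 6(Δ_1 - Δ_0) = 78
Natural end conditions: σ_0 = σ_2 = 0.
Solving: σ_0 = 0, σ_1 = 39/2, σ_2 = 0.
On [1, 2], S'(x) = b_1 + 2c_1·(x - 1) + 3d_1·(x - 1)² with b_1 = Δ_1 - h_1(2σ_1 + σ_2)/6 = -5/2, c_1 = σ_1/2 = 39/4, d_1 = (σ_2 - σ_1)/(6h_1) = -13/4. So S'(2) = 29/4.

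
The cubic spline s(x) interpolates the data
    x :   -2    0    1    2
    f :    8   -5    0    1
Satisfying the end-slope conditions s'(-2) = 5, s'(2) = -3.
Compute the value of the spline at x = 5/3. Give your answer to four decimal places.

1.5909

With m_i denoting the second derivative at x_i, h_i = 2, 1, 1, and Δ_i = (y_(i+1) − y_i)/h_i = -13/2, 5, 1:
  2·m_0 + 6·m_1 + 1·m_2 = 6(Δ_1 - Δ_0) = 69
  1·m_1 + 4·m_2 + 1·m_3 = 6(Δ_2 - Δ_1) = -24
Clamped end conditions give two more equations: 2h_0·m_0 + h_0·m_1 = 6(Δ_0 - s'(-2)) = -69 and h_2·m_2 + 2h_2·m_3 = 6(s'(2) - Δ_2) = -24.
Solving the tridiagonal system: m_0 = -629/22, m_1 = 499/22, m_2 = -109/11, m_3 = -155/22.
On [1, 2], s(x) = 0 + 241/44·(x - 1) - 109/22·(x - 1)² + 21/44·(x - 1)³.
With (x - 1) = 2/3: s(5/3) = 35/22.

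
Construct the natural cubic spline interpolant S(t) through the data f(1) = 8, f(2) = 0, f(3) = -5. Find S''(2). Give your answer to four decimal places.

With m_i denoting the second derivative at x_i, h_i = 1, 1, and Δ_i = (y_(i+1) − y_i)/h_i = -8, -5:
  1·m_0 + 4·m_1 + 1·m_2 = 6(Δ_1 - Δ_0) = 18
Natural end conditions: m_0 = m_2 = 0.
Forward elimination and back-substitution give m_0 = 0, m_1 = 9/2, m_2 = 0.

4.5000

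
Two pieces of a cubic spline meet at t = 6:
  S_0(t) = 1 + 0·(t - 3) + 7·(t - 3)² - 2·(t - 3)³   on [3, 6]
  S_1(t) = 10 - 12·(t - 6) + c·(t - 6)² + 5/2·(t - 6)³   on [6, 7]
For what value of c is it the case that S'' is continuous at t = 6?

S_0''(t) = 14 - 12·(t - 3), so S_0''(6) = -22. On the right, S_1''(6) = 2c, so c = -11.

-11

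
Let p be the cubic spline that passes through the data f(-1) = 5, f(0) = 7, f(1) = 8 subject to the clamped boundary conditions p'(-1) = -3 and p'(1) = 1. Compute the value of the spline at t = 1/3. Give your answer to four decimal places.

Put m_i = p'' at the i-th knot. Here h = (1, 1) and Δ = (2, 1), so the interior equations h_(i-1)·m_(i-1) + 2(h_(i-1)+h_i)·m_i + h_i·m_(i+1) = 6(Δ_i − Δ_(i-1)) read
  1·m_0 + 4·m_1 + 1·m_2 = 6(Δ_1 - Δ_0) = -6
Clamped end conditions give two more equations: 2h_0·m_0 + h_0·m_1 = 6(Δ_0 - p'(-1)) = 30 and h_1·m_1 + 2h_1·m_2 = 6(p'(1) - Δ_1) = 0.
Solving the tridiagonal system: m_0 = 37/2, m_1 = -7, m_2 = 7/2.
On [0, 1], p(t) = 7 + 11/4·t - 7/2·t² + 7/4·t³.
With t = 1/3: p(1/3) = 205/27.

7.5926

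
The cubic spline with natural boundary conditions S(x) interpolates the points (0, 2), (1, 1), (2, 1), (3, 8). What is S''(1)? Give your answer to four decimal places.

-1.2000

Write M_i for S''(x_i). With h_i = 1, 1, 1 and divided differences Δ_i = -1, 0, 7, the continuity of S' gives the tridiagonal system
  1·M_0 + 4·M_1 + 1·M_2 = 6(Δ_1 - Δ_0) = 6
  1·M_1 + 4·M_2 + 1·M_3 = 6(Δ_2 - Δ_1) = 42
Natural end conditions: M_0 = M_3 = 0.
Forward elimination and back-substitution give M_0 = 0, M_1 = -6/5, M_2 = 54/5, M_3 = 0.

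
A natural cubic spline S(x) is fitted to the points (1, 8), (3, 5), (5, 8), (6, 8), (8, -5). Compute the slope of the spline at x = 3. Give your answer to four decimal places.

0.2188

Put σ_i = S'' at the i-th knot. Here h = (2, 2, 1, 2) and Δ = (-3/2, 3/2, 0, -13/2), so the interior equations h_(i-1)·σ_(i-1) + 2(h_(i-1)+h_i)·σ_i + h_i·σ_(i+1) = 6(Δ_i − Δ_(i-1)) read
  2·σ_0 + 8·σ_1 + 2·σ_2 = 6(Δ_1 - Δ_0) = 18
  2·σ_1 + 6·σ_2 + 1·σ_3 = 6(Δ_2 - Δ_1) = -9
  1·σ_2 + 6·σ_3 + 2·σ_4 = 6(Δ_3 - Δ_2) = -39
Natural end conditions: σ_0 = σ_4 = 0.
Solving the tridiagonal system: σ_0 = 0, σ_1 = 165/64, σ_2 = -21/16, σ_3 = -201/32, σ_4 = 0.
On [3, 5], S'(x) = b_1 + 2c_1·(x - 3) + 3d_1·(x - 3)² with b_1 = Δ_1 - h_1(2σ_1 + σ_2)/6 = 7/32, c_1 = σ_1/2 = 165/128, d_1 = (σ_2 - σ_1)/(6h_1) = -83/256. So S'(3) = 7/32.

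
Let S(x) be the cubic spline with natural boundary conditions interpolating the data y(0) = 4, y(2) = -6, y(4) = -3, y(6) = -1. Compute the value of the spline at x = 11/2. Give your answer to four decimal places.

-1.2344

With M_i denoting the second derivative at x_i, h_i = 2, 2, 2, and Δ_i = (y_(i+1) − y_i)/h_i = -5, 3/2, 1:
  2·M_0 + 8·M_1 + 2·M_2 = 6(Δ_1 - Δ_0) = 39
  2·M_1 + 8·M_2 + 2·M_3 = 6(Δ_2 - Δ_1) = -3
Natural end conditions: M_0 = M_3 = 0.
Hence M_0 = 0, M_1 = 53/10, M_2 = -17/10, M_3 = 0.
On [4, 6], S(x) = -3 + 32/15·(x - 4) - 17/20·(x - 4)² + 17/120·(x - 4)³.
With (x - 4) = 3/2: S(11/2) = -79/64.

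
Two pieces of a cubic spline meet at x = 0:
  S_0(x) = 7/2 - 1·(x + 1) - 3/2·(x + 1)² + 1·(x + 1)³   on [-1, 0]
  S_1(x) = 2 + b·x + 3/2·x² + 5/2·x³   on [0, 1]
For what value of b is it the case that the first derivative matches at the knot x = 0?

S_0'(x) = -1 - 3·(x + 1) + 3·(x + 1)², so S_0'(0) = -1. On the right, S_1'(0) = b, so b = -1.

-1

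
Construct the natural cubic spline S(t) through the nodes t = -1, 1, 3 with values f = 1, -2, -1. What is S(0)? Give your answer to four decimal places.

-0.8750

With M_i denoting the second derivative at x_i, h_i = 2, 2, and Δ_i = (y_(i+1) − y_i)/h_i = -3/2, 1/2:
  2·M_0 + 8·M_1 + 2·M_2 = 6(Δ_1 - Δ_0) = 12
Natural end conditions: M_0 = M_2 = 0.
Hence M_0 = 0, M_1 = 3/2, M_2 = 0.
On [-1, 1], S(t) = 1 - 2·(t + 1) + 0·(t + 1)² + 1/8·(t + 1)³.
With (t + 1) = 1: S(0) = -7/8.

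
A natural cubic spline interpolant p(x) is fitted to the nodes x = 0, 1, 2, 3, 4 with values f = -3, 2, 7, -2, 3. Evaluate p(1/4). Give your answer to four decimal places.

With m_i denoting the second derivative at x_i, h_i = 1, 1, 1, 1, and Δ_i = (y_(i+1) − y_i)/h_i = 5, 5, -9, 5:
  1·m_0 + 4·m_1 + 1·m_2 = 6(Δ_1 - Δ_0) = 0
  1·m_1 + 4·m_2 + 1·m_3 = 6(Δ_2 - Δ_1) = -84
  1·m_2 + 4·m_3 + 1·m_4 = 6(Δ_3 - Δ_2) = 84
Natural end conditions: m_0 = m_4 = 0.
Solving the tridiagonal system: m_0 = 0, m_1 = 15/2, m_2 = -30, m_3 = 57/2, m_4 = 0.
On [0, 1], p(x) = -3 + 15/4·x + 0·x² + 5/4·x³.
With x = 1/4: p(1/4) = -523/256.

-2.0430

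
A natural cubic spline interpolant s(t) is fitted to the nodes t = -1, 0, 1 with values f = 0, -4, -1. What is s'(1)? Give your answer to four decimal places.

4.7500

With m_i denoting the second derivative at x_i, h_i = 1, 1, and Δ_i = (y_(i+1) − y_i)/h_i = -4, 3:
  1·m_0 + 4·m_1 + 1·m_2 = 6(Δ_1 - Δ_0) = 42
Natural end conditions: m_0 = m_2 = 0.
Solving: m_0 = 0, m_1 = 21/2, m_2 = 0.
On [0, 1], s'(t) = b_1 + 2c_1·t + 3d_1·t² with b_1 = Δ_1 - h_1(2m_1 + m_2)/6 = -1/2, c_1 = m_1/2 = 21/4, d_1 = (m_2 - m_1)/(6h_1) = -7/4. So s'(1) = 19/4.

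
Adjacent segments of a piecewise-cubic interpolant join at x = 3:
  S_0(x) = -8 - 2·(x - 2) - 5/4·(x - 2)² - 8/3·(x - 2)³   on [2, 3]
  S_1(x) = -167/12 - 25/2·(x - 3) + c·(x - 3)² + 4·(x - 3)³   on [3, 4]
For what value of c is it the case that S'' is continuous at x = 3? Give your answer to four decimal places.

S_0''(x) = -5/2 - 16·(x - 2), so S_0''(3) = -37/2. On the right, S_1''(3) = 2c, so c = -37/4.

-9.2500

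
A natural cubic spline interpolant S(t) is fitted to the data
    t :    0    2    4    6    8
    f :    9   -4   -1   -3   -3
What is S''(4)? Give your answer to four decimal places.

Write σ_i for S''(x_i). With h_i = 2, 2, 2, 2 and divided differences Δ_i = -13/2, 3/2, -1, 0, the continuity of S' gives the tridiagonal system
  2·σ_0 + 8·σ_1 + 2·σ_2 = 6(Δ_1 - Δ_0) = 48
  2·σ_1 + 8·σ_2 + 2·σ_3 = 6(Δ_2 - Δ_1) = -15
  2·σ_2 + 8·σ_3 + 2·σ_4 = 6(Δ_3 - Δ_2) = 6
Natural end conditions: σ_0 = σ_4 = 0.
Solving the tridiagonal system: σ_0 = 0, σ_1 = 393/56, σ_2 = -57/14, σ_3 = 99/56, σ_4 = 0.

-4.0714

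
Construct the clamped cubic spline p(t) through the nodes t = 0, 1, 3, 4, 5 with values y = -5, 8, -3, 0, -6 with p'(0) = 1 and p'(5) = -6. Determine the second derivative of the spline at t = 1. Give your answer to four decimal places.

Let M_i = p''(x_i). Step sizes h_i = 1, 2, 1, 1; slopes of the chords Δ_i = (y_(i+1) - y_i)/h_i = 13, -11/2, 3, -6.
  1·M_0 + 6·M_1 + 2·M_2 = 6(Δ_1 - Δ_0) = -111
  2·M_1 + 6·M_2 + 1·M_3 = 6(Δ_2 - Δ_1) = 51
  1·M_2 + 4·M_3 + 1·M_4 = 6(Δ_3 - Δ_2) = -54
Clamped end conditions give two more equations: 2h_0·M_0 + h_0·M_1 = 6(Δ_0 - p'(0)) = 72 and h_3·M_3 + 2h_3·M_4 = 6(p'(5) - Δ_3) = 0.
Hence M_0 = 3439/64, M_1 = -1135/32, M_2 = 3077/128, M_3 = -1427/64, M_4 = 1427/128.

-35.4688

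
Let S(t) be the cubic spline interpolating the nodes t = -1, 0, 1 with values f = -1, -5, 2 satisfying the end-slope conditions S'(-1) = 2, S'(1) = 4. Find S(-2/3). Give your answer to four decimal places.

-1.7963

Let m_i = S''(x_i). Step sizes h_i = 1, 1; slopes of the chords Δ_i = (y_(i+1) - y_i)/h_i = -4, 7.
  1·m_0 + 4·m_1 + 1·m_2 = 6(Δ_1 - Δ_0) = 66
Clamped end conditions give two more equations: 2h_0·m_0 + h_0·m_1 = 6(Δ_0 - S'(-1)) = -36 and h_1·m_1 + 2h_1·m_2 = 6(S'(1) - Δ_1) = -18.
Hence m_0 = -67/2, m_1 = 31, m_2 = -49/2.
On [-1, 0], S(t) = -1 + 2·(t + 1) - 67/4·(t + 1)² + 43/4·(t + 1)³.
With (t + 1) = 1/3: S(-2/3) = -97/54.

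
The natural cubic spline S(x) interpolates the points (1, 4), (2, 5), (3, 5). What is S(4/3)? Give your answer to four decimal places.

Write M_i for S''(x_i). With h_i = 1, 1 and divided differences Δ_i = 1, 0, the continuity of S' gives the tridiagonal system
  1·M_0 + 4·M_1 + 1·M_2 = 6(Δ_1 - Δ_0) = -6
Natural end conditions: M_0 = M_2 = 0.
Hence M_0 = 0, M_1 = -3/2, M_2 = 0.
On [1, 2], S(x) = 4 + 5/4·(x - 1) + 0·(x - 1)² - 1/4·(x - 1)³.
With (x - 1) = 1/3: S(4/3) = 119/27.

4.4074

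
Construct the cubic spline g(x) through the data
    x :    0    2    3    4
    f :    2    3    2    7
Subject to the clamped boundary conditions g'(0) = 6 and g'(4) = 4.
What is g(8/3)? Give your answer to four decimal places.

1.6700

Write m_i for g''(x_i). With h_i = 2, 1, 1 and divided differences Δ_i = 1/2, -1, 5, the continuity of g' gives the tridiagonal system
  2·m_0 + 6·m_1 + 1·m_2 = 6(Δ_1 - Δ_0) = -9
  1·m_1 + 4·m_2 + 1·m_3 = 6(Δ_2 - Δ_1) = 36
Clamped end conditions give two more equations: 2h_0·m_0 + h_0·m_1 = 6(Δ_0 - g'(0)) = -33 and h_2·m_2 + 2h_2·m_3 = 6(g'(4) - Δ_2) = -6.
Hence m_0 = -173/22, m_1 = -17/22, m_2 = 125/11, m_3 = -191/22.
On [2, 3], g(x) = 3 - 29/11·(x - 2) - 17/44·(x - 2)² + 89/44·(x - 2)³.
With (x - 2) = 2/3: g(8/3) = 496/297.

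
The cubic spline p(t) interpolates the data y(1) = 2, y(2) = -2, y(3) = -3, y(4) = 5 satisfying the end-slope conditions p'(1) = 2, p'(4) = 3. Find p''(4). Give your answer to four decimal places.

With M_i denoting the second derivative at x_i, h_i = 1, 1, 1, and Δ_i = (y_(i+1) − y_i)/h_i = -4, -1, 8:
  1·M_0 + 4·M_1 + 1·M_2 = 6(Δ_1 - Δ_0) = 18
  1·M_1 + 4·M_2 + 1·M_3 = 6(Δ_2 - Δ_1) = 54
Clamped end conditions give two more equations: 2h_0·M_0 + h_0·M_1 = 6(Δ_0 - p'(1)) = -36 and h_2·M_2 + 2h_2·M_3 = 6(p'(4) - Δ_2) = -30.
Solving the tridiagonal system: M_0 = -308/15, M_1 = 76/15, M_2 = 274/15, M_3 = -362/15.

-24.1333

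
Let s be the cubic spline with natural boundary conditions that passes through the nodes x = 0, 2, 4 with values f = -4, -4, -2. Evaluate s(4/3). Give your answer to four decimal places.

Put M_i = s'' at the i-th knot. Here h = (2, 2) and Δ = (0, 1), so the interior equations h_(i-1)·M_(i-1) + 2(h_(i-1)+h_i)·M_i + h_i·M_(i+1) = 6(Δ_i − Δ_(i-1)) read
  2·M_0 + 8·M_1 + 2·M_2 = 6(Δ_1 - Δ_0) = 6
Natural end conditions: M_0 = M_2 = 0.
Hence M_0 = 0, M_1 = 3/4, M_2 = 0.
On [0, 2], s(x) = -4 - 1/4·x + 0·x² + 1/16·x³.
With x = 4/3: s(4/3) = -113/27.

-4.1852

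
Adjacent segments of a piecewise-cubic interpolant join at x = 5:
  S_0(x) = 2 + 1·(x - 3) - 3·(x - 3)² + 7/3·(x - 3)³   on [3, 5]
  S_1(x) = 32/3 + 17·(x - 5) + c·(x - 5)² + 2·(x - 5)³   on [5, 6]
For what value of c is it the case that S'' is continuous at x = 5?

S_0''(x) = -6 + 14·(x - 3), so S_0''(5) = 22. On the right, S_1''(5) = 2c, so c = 11.

11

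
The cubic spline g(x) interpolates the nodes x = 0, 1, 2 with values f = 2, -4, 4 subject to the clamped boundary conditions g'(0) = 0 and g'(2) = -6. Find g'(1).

Write M_i for g''(x_i). With h_i = 1, 1 and divided differences Δ_i = -6, 8, the continuity of g' gives the tridiagonal system
  1·M_0 + 4·M_1 + 1·M_2 = 6(Δ_1 - Δ_0) = 84
Clamped end conditions give two more equations: 2h_0·M_0 + h_0·M_1 = 6(Δ_0 - g'(0)) = -36 and h_1·M_1 + 2h_1·M_2 = 6(g'(2) - Δ_1) = -84.
Forward elimination and back-substitution give M_0 = -42, M_1 = 48, M_2 = -66.
On [1, 2], g'(x) = b_1 + 2c_1·(x - 1) + 3d_1·(x - 1)² with b_1 = Δ_1 - h_1(2M_1 + M_2)/6 = 3, c_1 = M_1/2 = 24, d_1 = (M_2 - M_1)/(6h_1) = -19. So g'(1) = 3.

3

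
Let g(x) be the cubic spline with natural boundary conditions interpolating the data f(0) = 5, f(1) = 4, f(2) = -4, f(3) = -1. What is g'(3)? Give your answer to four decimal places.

Write m_i for g''(x_i). With h_i = 1, 1, 1 and divided differences Δ_i = -1, -8, 3, the continuity of g' gives the tridiagonal system
  1·m_0 + 4·m_1 + 1·m_2 = 6(Δ_1 - Δ_0) = -42
  1·m_1 + 4·m_2 + 1·m_3 = 6(Δ_2 - Δ_1) = 66
Natural end conditions: m_0 = m_3 = 0.
Forward elimination and back-substitution give m_0 = 0, m_1 = -78/5, m_2 = 102/5, m_3 = 0.
On [2, 3], g'(x) = b_2 + 2c_2·(x - 2) + 3d_2·(x - 2)² with b_2 = Δ_2 - h_2(2m_2 + m_3)/6 = -19/5, c_2 = m_2/2 = 51/5, d_2 = (m_3 - m_2)/(6h_2) = -17/5. So g'(3) = 32/5.

6.4000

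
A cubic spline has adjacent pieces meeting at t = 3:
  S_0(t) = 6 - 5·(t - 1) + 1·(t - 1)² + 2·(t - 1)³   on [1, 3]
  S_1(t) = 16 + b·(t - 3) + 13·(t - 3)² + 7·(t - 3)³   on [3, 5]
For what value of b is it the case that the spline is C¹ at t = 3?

S_0'(t) = -5 + 2·(t - 1) + 6·(t - 1)², so S_0'(3) = 23. On the right, S_1'(3) = b, so b = 23.

23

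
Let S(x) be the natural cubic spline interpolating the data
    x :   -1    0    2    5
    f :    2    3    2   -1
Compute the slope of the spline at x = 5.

-1

Write M_i for S''(x_i). With h_i = 1, 2, 3 and divided differences Δ_i = 1, -1/2, -1, the continuity of S' gives the tridiagonal system
  1·M_0 + 6·M_1 + 2·M_2 = 6(Δ_1 - Δ_0) = -9
  2·M_1 + 10·M_2 + 3·M_3 = 6(Δ_2 - Δ_1) = -3
Natural end conditions: M_0 = M_3 = 0.
Solving the tridiagonal system: M_0 = 0, M_1 = -3/2, M_2 = 0, M_3 = 0.
On [2, 5], S'(x) = b_2 + 2c_2·(x - 2) + 3d_2·(x - 2)² with b_2 = Δ_2 - h_2(2M_2 + M_3)/6 = -1, c_2 = M_2/2 = 0, d_2 = (M_3 - M_2)/(6h_2) = 0. So S'(5) = -1.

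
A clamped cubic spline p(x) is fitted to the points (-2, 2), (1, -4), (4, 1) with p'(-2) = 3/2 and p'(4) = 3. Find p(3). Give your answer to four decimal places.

-1.9352

With σ_i denoting the second derivative at x_i, h_i = 3, 3, and Δ_i = (y_(i+1) − y_i)/h_i = -2, 5/3:
  3·σ_0 + 12·σ_1 + 3·σ_2 = 6(Δ_1 - Δ_0) = 22
Clamped end conditions give two more equations: 2h_0·σ_0 + h_0·σ_1 = 6(Δ_0 - p'(-2)) = -21 and h_1·σ_1 + 2h_1·σ_2 = 6(p'(4) - Δ_1) = 8.
Solving the tridiagonal system: σ_0 = -61/12, σ_1 = 19/6, σ_2 = -1/4.
On [1, 4], p(x) = -4 - 11/8·(x - 1) + 19/12·(x - 1)² - 41/216·(x - 1)³.
With (x - 1) = 2: p(3) = -209/108.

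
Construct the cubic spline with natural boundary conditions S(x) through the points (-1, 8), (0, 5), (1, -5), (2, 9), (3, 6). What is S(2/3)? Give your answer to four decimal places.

Write σ_i for S''(x_i). With h_i = 1, 1, 1, 1 and divided differences Δ_i = -3, -10, 14, -3, the continuity of S' gives the tridiagonal system
  1·σ_0 + 4·σ_1 + 1·σ_2 = 6(Δ_1 - Δ_0) = -42
  1·σ_1 + 4·σ_2 + 1·σ_3 = 6(Δ_2 - Δ_1) = 144
  1·σ_2 + 4·σ_3 + 1·σ_4 = 6(Δ_3 - Δ_2) = -102
Natural end conditions: σ_0 = σ_4 = 0.
Solving the tridiagonal system: σ_0 = 0, σ_1 = -327/14, σ_2 = 360/7, σ_3 = -537/14, σ_4 = 0.
On [0, 1], S(x) = 5 - 151/14·x - 327/28·x² + 349/28·x³.
With x = 2/3: S(2/3) = -697/189.

-3.6878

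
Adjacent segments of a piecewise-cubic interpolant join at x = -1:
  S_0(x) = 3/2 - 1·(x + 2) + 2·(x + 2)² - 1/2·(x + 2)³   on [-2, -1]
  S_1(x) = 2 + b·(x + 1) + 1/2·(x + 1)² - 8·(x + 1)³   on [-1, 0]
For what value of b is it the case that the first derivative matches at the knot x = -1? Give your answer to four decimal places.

1.5000

S_0'(x) = -1 + 4·(x + 2) - 3/2·(x + 2)², so S_0'(-1) = 3/2. On the right, S_1'(-1) = b, so b = 3/2.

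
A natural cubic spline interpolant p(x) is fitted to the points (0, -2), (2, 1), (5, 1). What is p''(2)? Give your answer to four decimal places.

-0.9000

Let σ_i = p''(x_i). Step sizes h_i = 2, 3; slopes of the chords Δ_i = (y_(i+1) - y_i)/h_i = 3/2, 0.
  2·σ_0 + 10·σ_1 + 3·σ_2 = 6(Δ_1 - Δ_0) = -9
Natural end conditions: σ_0 = σ_2 = 0.
Forward elimination and back-substitution give σ_0 = 0, σ_1 = -9/10, σ_2 = 0.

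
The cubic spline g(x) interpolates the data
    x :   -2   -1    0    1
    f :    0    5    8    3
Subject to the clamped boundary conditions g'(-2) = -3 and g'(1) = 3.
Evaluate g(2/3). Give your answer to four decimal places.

3.5407

Let m_i = g''(x_i). Step sizes h_i = 1, 1, 1; slopes of the chords Δ_i = (y_(i+1) - y_i)/h_i = 5, 3, -5.
  1·m_0 + 4·m_1 + 1·m_2 = 6(Δ_1 - Δ_0) = -12
  1·m_1 + 4·m_2 + 1·m_3 = 6(Δ_2 - Δ_1) = -48
Clamped end conditions give two more equations: 2h_0·m_0 + h_0·m_1 = 6(Δ_0 - g'(-2)) = 48 and h_2·m_2 + 2h_2·m_3 = 6(g'(1) - Δ_2) = 48.
Hence m_0 = 132/5, m_1 = -24/5, m_2 = -96/5, m_3 = 168/5.
On [0, 1], g(x) = 8 - 21/5·x - 48/5·x² + 44/5·x³.
With x = 2/3: g(2/3) = 478/135.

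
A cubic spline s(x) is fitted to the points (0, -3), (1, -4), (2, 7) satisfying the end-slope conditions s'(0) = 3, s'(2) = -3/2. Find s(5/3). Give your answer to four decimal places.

Put M_i = s'' at the i-th knot. Here h = (1, 1) and Δ = (-1, 11), so the interior equations h_(i-1)·M_(i-1) + 2(h_(i-1)+h_i)·M_i + h_i·M_(i+1) = 6(Δ_i − Δ_(i-1)) read
  1·M_0 + 4·M_1 + 1·M_2 = 6(Δ_1 - Δ_0) = 72
Clamped end conditions give two more equations: 2h_0·M_0 + h_0·M_1 = 6(Δ_0 - s'(0)) = -24 and h_1·M_1 + 2h_1·M_2 = 6(s'(2) - Δ_1) = -75.
Forward elimination and back-substitution give M_0 = -129/4, M_1 = 81/2, M_2 = -231/4.
On [1, 2], s(x) = -4 + 57/8·(x - 1) + 81/4·(x - 1)² - 131/8·(x - 1)³.
With (x - 1) = 2/3: s(5/3) = 529/108.

4.8981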